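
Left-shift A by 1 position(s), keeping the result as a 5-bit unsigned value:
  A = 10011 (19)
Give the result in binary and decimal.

Shift left by 1: drop the top 1 bit(s), append 1 zero(s) on the right.
  10011  ->  discard [1], keep [0011], append 0
= 00110

Answer: 00110 (6)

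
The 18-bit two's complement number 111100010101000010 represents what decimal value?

MSB is 1, so the value is negative. Find the magnitude:
1. Invert bits:  000011101010111101
2. Add 1:        000011101010111110  = 15038
3. Apply sign:   -15038

Answer: -15038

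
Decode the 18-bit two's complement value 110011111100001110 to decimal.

MSB is 1, so the value is negative. Find the magnitude:
1. Invert bits:  001100000011110001
2. Add 1:        001100000011110010  = 49394
3. Apply sign:   -49394

Answer: -49394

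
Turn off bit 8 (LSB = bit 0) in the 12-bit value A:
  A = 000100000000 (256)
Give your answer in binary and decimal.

Mask = ~(1 << 8) = 111011111111
Bit 8 of A is 1, so AND-ing with the mask clears it to 0.
  000100000000
& 111011111111
--------------
  000000000000

Answer: 000000000000 (0)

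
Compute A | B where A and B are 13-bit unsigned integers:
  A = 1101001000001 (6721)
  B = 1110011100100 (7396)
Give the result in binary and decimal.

Apply | to each column (1 where either bit is 1):
  1101001000001
| 1110011100100
---------------
  1111011100101

Answer: 1111011100101 (7909)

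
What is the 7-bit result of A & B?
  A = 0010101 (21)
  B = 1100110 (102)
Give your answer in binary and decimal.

Apply & to each column (1 only where both bits are 1):
  0010101
& 1100110
---------
  0000100

Answer: 0000100 (4)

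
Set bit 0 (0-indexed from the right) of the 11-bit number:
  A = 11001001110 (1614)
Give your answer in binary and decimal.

Mask = 1 << 0 = 00000000001
Bit 0 of A is 0, so OR-ing with the mask flips it to 1.
  11001001110
| 00000000001
-------------
  11001001111

Answer: 11001001111 (1615)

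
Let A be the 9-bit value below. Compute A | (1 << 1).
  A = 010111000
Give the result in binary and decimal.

Mask = 1 << 1 = 000000010
Bit 1 of A is 0, so OR-ing with the mask flips it to 1.
  010111000
| 000000010
-----------
  010111010

Answer: 010111010 (186)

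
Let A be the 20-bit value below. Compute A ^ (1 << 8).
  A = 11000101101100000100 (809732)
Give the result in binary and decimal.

Mask = 1 << 8 = 00000000000100000000
Bit 8 of A is 1; XOR with the mask flips it to 0.
  11000101101100000100
^ 00000000000100000000
----------------------
  11000101101000000100

Answer: 11000101101000000100 (809476)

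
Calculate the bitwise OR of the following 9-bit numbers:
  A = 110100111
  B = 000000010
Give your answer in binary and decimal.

Apply | to each column (1 where either bit is 1):
  110100111
| 000000010
-----------
  110100111

Answer: 110100111 (423)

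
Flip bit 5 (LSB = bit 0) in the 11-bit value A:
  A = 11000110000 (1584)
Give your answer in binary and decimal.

Mask = 1 << 5 = 00000100000
Bit 5 of A is 1; XOR with the mask flips it to 0.
  11000110000
^ 00000100000
-------------
  11000010000

Answer: 11000010000 (1552)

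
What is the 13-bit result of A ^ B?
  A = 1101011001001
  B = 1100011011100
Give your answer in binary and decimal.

Apply ^ to each column (1 where bits differ):
  1101011001001
^ 1100011011100
---------------
  0001000010101

Answer: 0001000010101 (533)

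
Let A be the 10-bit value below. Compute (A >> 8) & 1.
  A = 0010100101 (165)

Bit 8 is the 9th from the right.
  0010100101
   ^
That bit is 0.

Answer: 0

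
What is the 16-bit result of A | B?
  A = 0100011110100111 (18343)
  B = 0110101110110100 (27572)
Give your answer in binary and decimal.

Apply | to each column (1 where either bit is 1):
  0100011110100111
| 0110101110110100
------------------
  0110111110110111

Answer: 0110111110110111 (28599)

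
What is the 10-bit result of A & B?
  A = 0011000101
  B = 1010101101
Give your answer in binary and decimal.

Apply & to each column (1 only where both bits are 1):
  0011000101
& 1010101101
------------
  0010000101

Answer: 0010000101 (133)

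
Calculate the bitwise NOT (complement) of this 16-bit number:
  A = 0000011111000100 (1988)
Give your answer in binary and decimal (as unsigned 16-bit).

Flip each bit (0->1, 1->0):
  0000011111000100
  1111100000111011

Answer: 1111100000111011 (63547)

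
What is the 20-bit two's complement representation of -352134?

1. Binary of +352134:  01010101111110000110
2. Invert bits:     10101010000001111001
3. Add 1:           10101010000001111010

Answer: 10101010000001111010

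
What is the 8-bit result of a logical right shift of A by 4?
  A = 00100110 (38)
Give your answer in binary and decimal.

Logical shift right by 4: drop the bottom 4 bit(s), prepend 4 zero(s) on the left.
  00100110  ->  keep [0010], discard [0110], prepend 0000
= 00000010

Answer: 00000010 (2)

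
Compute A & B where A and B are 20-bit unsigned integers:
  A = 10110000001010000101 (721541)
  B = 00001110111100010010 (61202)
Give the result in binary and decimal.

Apply & to each column (1 only where both bits are 1):
  10110000001010000101
& 00001110111100010010
----------------------
  00000000001000000000

Answer: 00000000001000000000 (512)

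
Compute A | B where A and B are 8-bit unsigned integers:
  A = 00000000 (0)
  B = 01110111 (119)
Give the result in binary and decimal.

Apply | to each column (1 where either bit is 1):
  00000000
| 01110111
----------
  01110111

Answer: 01110111 (119)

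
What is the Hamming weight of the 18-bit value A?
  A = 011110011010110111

011110011010110111
1-bits at positions (from bit 0 = LSB): 0, 1, 2, 4, 5, 7, 9, 10, 13, 14, 15, 16
Count = 12

Answer: 12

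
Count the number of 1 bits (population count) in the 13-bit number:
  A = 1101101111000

1101101111000
1-bits at positions (from bit 0 = LSB): 3, 4, 5, 6, 8, 9, 11, 12
Count = 8

Answer: 8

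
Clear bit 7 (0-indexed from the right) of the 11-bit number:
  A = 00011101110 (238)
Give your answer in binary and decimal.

Mask = ~(1 << 7) = 11101111111
Bit 7 of A is 1, so AND-ing with the mask clears it to 0.
  00011101110
& 11101111111
-------------
  00001101110

Answer: 00001101110 (110)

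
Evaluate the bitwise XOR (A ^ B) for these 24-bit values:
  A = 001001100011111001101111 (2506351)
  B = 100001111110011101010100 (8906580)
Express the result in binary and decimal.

Apply ^ to each column (1 where bits differ):
  001001100011111001101111
^ 100001111110011101010100
--------------------------
  101000011101100100111011

Answer: 101000011101100100111011 (10606907)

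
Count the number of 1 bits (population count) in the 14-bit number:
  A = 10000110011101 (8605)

10000110011101
1-bits at positions (from bit 0 = LSB): 0, 2, 3, 4, 7, 8, 13
Count = 7

Answer: 7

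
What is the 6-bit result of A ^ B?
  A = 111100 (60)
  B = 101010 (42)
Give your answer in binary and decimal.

Apply ^ to each column (1 where bits differ):
  111100
^ 101010
--------
  010110

Answer: 010110 (22)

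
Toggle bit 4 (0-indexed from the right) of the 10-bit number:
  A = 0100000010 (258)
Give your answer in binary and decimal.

Mask = 1 << 4 = 0000010000
Bit 4 of A is 0; XOR with the mask flips it to 1.
  0100000010
^ 0000010000
------------
  0100010010

Answer: 0100010010 (274)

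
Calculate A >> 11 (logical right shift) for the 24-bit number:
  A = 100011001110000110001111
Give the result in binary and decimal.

Logical shift right by 11: drop the bottom 11 bit(s), prepend 11 zero(s) on the left.
  100011001110000110001111  ->  keep [1000110011100], discard [00110001111], prepend 00000000000
= 000000000001000110011100

Answer: 000000000001000110011100 (4508)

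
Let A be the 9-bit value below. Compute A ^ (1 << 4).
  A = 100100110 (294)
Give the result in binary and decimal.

Mask = 1 << 4 = 000010000
Bit 4 of A is 0; XOR with the mask flips it to 1.
  100100110
^ 000010000
-----------
  100110110

Answer: 100110110 (310)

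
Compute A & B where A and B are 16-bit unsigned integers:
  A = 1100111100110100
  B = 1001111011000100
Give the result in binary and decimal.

Apply & to each column (1 only where both bits are 1):
  1100111100110100
& 1001111011000100
------------------
  1000111000000100

Answer: 1000111000000100 (36356)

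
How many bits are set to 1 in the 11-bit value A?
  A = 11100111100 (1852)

11100111100
1-bits at positions (from bit 0 = LSB): 2, 3, 4, 5, 8, 9, 10
Count = 7

Answer: 7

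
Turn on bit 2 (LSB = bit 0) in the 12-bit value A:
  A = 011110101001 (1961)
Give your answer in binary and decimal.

Mask = 1 << 2 = 000000000100
Bit 2 of A is 0, so OR-ing with the mask flips it to 1.
  011110101001
| 000000000100
--------------
  011110101101

Answer: 011110101101 (1965)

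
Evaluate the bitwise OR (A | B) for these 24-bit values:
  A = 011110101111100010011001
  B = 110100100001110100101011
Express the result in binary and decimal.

Apply | to each column (1 where either bit is 1):
  011110101111100010011001
| 110100100001110100101011
--------------------------
  111110101111110110111011

Answer: 111110101111110110111011 (16448955)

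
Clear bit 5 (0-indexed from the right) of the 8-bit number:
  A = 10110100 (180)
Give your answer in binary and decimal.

Mask = ~(1 << 5) = 11011111
Bit 5 of A is 1, so AND-ing with the mask clears it to 0.
  10110100
& 11011111
----------
  10010100

Answer: 10010100 (148)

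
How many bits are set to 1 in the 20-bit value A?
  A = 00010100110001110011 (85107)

00010100110001110011
1-bits at positions (from bit 0 = LSB): 0, 1, 4, 5, 6, 10, 11, 14, 16
Count = 9

Answer: 9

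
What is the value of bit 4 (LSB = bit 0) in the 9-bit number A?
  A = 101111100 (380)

Bit 4 is the 5th from the right.
  101111100
      ^
That bit is 1.

Answer: 1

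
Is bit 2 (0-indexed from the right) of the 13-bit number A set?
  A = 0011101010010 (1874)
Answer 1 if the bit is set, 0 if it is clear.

Bit 2 is the 3rd from the right.
  0011101010010
            ^
That bit is 0.

Answer: 0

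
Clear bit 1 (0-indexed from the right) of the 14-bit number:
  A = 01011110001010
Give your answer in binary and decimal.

Mask = ~(1 << 1) = 11111111111101
Bit 1 of A is 1, so AND-ing with the mask clears it to 0.
  01011110001010
& 11111111111101
----------------
  01011110001000

Answer: 01011110001000 (6024)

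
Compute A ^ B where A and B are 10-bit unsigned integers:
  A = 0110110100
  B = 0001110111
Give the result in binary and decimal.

Apply ^ to each column (1 where bits differ):
  0110110100
^ 0001110111
------------
  0111000011

Answer: 0111000011 (451)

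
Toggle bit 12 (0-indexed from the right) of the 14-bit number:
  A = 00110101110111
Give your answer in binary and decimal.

Mask = 1 << 12 = 01000000000000
Bit 12 of A is 0; XOR with the mask flips it to 1.
  00110101110111
^ 01000000000000
----------------
  01110101110111

Answer: 01110101110111 (7543)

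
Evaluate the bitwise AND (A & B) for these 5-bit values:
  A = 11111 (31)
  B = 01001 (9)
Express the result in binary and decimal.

Apply & to each column (1 only where both bits are 1):
  11111
& 01001
-------
  01001

Answer: 01001 (9)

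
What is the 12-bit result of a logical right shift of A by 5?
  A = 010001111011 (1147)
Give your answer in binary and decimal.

Logical shift right by 5: drop the bottom 5 bit(s), prepend 5 zero(s) on the left.
  010001111011  ->  keep [0100011], discard [11011], prepend 00000
= 000000100011

Answer: 000000100011 (35)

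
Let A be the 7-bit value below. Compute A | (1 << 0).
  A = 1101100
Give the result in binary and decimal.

Mask = 1 << 0 = 0000001
Bit 0 of A is 0, so OR-ing with the mask flips it to 1.
  1101100
| 0000001
---------
  1101101

Answer: 1101101 (109)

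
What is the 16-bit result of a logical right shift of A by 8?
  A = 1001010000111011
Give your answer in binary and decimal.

Logical shift right by 8: drop the bottom 8 bit(s), prepend 8 zero(s) on the left.
  1001010000111011  ->  keep [10010100], discard [00111011], prepend 00000000
= 0000000010010100

Answer: 0000000010010100 (148)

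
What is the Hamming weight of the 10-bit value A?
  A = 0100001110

0100001110
1-bits at positions (from bit 0 = LSB): 1, 2, 3, 8
Count = 4

Answer: 4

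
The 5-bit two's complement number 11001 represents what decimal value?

MSB is 1, so the value is negative. Find the magnitude:
1. Invert bits:  00110
2. Add 1:        00111  = 7
3. Apply sign:   -7

Answer: -7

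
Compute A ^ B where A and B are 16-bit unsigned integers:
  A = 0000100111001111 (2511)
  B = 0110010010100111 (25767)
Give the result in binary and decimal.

Apply ^ to each column (1 where bits differ):
  0000100111001111
^ 0110010010100111
------------------
  0110110101101000

Answer: 0110110101101000 (28008)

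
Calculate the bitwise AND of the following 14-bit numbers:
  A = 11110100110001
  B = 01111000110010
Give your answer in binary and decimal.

Apply & to each column (1 only where both bits are 1):
  11110100110001
& 01111000110010
----------------
  01110000110000

Answer: 01110000110000 (7216)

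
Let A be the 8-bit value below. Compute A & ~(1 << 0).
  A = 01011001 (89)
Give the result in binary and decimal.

Mask = ~(1 << 0) = 11111110
Bit 0 of A is 1, so AND-ing with the mask clears it to 0.
  01011001
& 11111110
----------
  01011000

Answer: 01011000 (88)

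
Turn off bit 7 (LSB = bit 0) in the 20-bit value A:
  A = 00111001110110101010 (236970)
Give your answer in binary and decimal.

Mask = ~(1 << 7) = 11111111111101111111
Bit 7 of A is 1, so AND-ing with the mask clears it to 0.
  00111001110110101010
& 11111111111101111111
----------------------
  00111001110100101010

Answer: 00111001110100101010 (236842)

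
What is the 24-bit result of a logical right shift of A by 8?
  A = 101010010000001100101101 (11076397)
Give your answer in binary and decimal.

Logical shift right by 8: drop the bottom 8 bit(s), prepend 8 zero(s) on the left.
  101010010000001100101101  ->  keep [1010100100000011], discard [00101101], prepend 00000000
= 000000001010100100000011

Answer: 000000001010100100000011 (43267)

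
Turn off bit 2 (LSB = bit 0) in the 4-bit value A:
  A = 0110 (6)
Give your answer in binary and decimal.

Mask = ~(1 << 2) = 1011
Bit 2 of A is 1, so AND-ing with the mask clears it to 0.
  0110
& 1011
------
  0010

Answer: 0010 (2)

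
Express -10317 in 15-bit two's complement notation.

1. Binary of +10317:  010100001001101
2. Invert bits:     101011110110010
3. Add 1:           101011110110011

Answer: 101011110110011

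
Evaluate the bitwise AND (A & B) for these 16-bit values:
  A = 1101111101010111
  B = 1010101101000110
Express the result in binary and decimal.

Apply & to each column (1 only where both bits are 1):
  1101111101010111
& 1010101101000110
------------------
  1000101101000110

Answer: 1000101101000110 (35654)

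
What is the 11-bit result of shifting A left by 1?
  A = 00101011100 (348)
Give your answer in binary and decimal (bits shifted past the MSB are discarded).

Shift left by 1: drop the top 1 bit(s), append 1 zero(s) on the right.
  00101011100  ->  discard [0], keep [0101011100], append 0
= 01010111000

Answer: 01010111000 (696)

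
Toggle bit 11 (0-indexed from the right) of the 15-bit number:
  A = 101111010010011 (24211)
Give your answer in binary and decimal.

Mask = 1 << 11 = 000100000000000
Bit 11 of A is 1; XOR with the mask flips it to 0.
  101111010010011
^ 000100000000000
-----------------
  101011010010011

Answer: 101011010010011 (22163)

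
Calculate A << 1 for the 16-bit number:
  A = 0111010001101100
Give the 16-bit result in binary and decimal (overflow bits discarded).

Shift left by 1: drop the top 1 bit(s), append 1 zero(s) on the right.
  0111010001101100  ->  discard [0], keep [111010001101100], append 0
= 1110100011011000

Answer: 1110100011011000 (59608)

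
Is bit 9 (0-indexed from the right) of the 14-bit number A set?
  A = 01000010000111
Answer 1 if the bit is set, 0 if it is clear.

Bit 9 is the 10th from the right.
  01000010000111
      ^
That bit is 0.

Answer: 0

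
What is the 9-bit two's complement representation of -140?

1. Binary of +140:  010001100
2. Invert bits:     101110011
3. Add 1:           101110100

Answer: 101110100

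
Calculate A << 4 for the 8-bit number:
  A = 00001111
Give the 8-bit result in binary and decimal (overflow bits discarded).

Shift left by 4: drop the top 4 bit(s), append 4 zero(s) on the right.
  00001111  ->  discard [0000], keep [1111], append 0000
= 11110000

Answer: 11110000 (240)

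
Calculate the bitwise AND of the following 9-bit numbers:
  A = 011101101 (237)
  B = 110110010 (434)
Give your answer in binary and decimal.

Apply & to each column (1 only where both bits are 1):
  011101101
& 110110010
-----------
  010100000

Answer: 010100000 (160)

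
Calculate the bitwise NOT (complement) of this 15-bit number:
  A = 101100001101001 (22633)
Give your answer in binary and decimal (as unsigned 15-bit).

Flip each bit (0->1, 1->0):
  101100001101001
  010011110010110

Answer: 010011110010110 (10134)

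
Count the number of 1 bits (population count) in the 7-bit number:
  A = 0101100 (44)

0101100
1-bits at positions (from bit 0 = LSB): 2, 3, 5
Count = 3

Answer: 3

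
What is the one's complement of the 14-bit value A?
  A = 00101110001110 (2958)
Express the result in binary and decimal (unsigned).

Flip each bit (0->1, 1->0):
  00101110001110
  11010001110001

Answer: 11010001110001 (13425)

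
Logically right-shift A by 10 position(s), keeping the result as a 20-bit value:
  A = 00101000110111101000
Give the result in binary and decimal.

Logical shift right by 10: drop the bottom 10 bit(s), prepend 10 zero(s) on the left.
  00101000110111101000  ->  keep [0010100011], discard [0111101000], prepend 0000000000
= 00000000000010100011

Answer: 00000000000010100011 (163)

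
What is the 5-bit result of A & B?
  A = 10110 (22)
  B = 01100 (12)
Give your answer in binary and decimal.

Apply & to each column (1 only where both bits are 1):
  10110
& 01100
-------
  00100

Answer: 00100 (4)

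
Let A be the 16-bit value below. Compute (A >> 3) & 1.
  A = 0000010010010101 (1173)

Bit 3 is the 4th from the right.
  0000010010010101
              ^
That bit is 0.

Answer: 0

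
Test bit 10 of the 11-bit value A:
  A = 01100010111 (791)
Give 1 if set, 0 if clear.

Bit 10 is the 11th from the right.
  01100010111
  ^
That bit is 0.

Answer: 0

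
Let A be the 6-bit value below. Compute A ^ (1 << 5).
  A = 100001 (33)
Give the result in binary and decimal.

Mask = 1 << 5 = 100000
Bit 5 of A is 1; XOR with the mask flips it to 0.
  100001
^ 100000
--------
  000001

Answer: 000001 (1)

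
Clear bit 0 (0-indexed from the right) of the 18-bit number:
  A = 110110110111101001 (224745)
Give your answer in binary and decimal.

Mask = ~(1 << 0) = 111111111111111110
Bit 0 of A is 1, so AND-ing with the mask clears it to 0.
  110110110111101001
& 111111111111111110
--------------------
  110110110111101000

Answer: 110110110111101000 (224744)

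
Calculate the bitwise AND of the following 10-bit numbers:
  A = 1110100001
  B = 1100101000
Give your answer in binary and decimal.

Apply & to each column (1 only where both bits are 1):
  1110100001
& 1100101000
------------
  1100100000

Answer: 1100100000 (800)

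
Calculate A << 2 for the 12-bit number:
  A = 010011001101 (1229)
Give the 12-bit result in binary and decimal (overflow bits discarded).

Shift left by 2: drop the top 2 bit(s), append 2 zero(s) on the right.
  010011001101  ->  discard [01], keep [0011001101], append 00
= 001100110100

Answer: 001100110100 (820)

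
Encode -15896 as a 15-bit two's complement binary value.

1. Binary of +15896:  011111000011000
2. Invert bits:     100000111100111
3. Add 1:           100000111101000

Answer: 100000111101000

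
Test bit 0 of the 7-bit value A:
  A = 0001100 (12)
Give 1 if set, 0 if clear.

Bit 0 is the 1st from the right.
  0001100
        ^
That bit is 0.

Answer: 0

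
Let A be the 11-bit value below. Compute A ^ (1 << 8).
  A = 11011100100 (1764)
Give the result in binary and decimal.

Mask = 1 << 8 = 00100000000
Bit 8 of A is 0; XOR with the mask flips it to 1.
  11011100100
^ 00100000000
-------------
  11111100100

Answer: 11111100100 (2020)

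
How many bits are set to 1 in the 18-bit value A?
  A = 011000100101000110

011000100101000110
1-bits at positions (from bit 0 = LSB): 1, 2, 6, 8, 11, 15, 16
Count = 7

Answer: 7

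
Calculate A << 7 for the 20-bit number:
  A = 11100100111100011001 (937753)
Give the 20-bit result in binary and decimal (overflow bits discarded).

Shift left by 7: drop the top 7 bit(s), append 7 zero(s) on the right.
  11100100111100011001  ->  discard [1110010], keep [0111100011001], append 0000000
= 01111000110010000000

Answer: 01111000110010000000 (494720)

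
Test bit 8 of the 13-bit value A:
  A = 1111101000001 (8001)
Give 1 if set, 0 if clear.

Bit 8 is the 9th from the right.
  1111101000001
      ^
That bit is 1.

Answer: 1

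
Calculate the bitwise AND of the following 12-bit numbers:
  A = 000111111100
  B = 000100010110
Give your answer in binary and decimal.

Apply & to each column (1 only where both bits are 1):
  000111111100
& 000100010110
--------------
  000100010100

Answer: 000100010100 (276)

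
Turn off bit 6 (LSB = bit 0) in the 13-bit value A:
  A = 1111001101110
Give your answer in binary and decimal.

Mask = ~(1 << 6) = 1111110111111
Bit 6 of A is 1, so AND-ing with the mask clears it to 0.
  1111001101110
& 1111110111111
---------------
  1111000101110

Answer: 1111000101110 (7726)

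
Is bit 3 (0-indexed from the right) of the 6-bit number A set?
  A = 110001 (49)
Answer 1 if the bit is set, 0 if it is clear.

Bit 3 is the 4th from the right.
  110001
    ^
That bit is 0.

Answer: 0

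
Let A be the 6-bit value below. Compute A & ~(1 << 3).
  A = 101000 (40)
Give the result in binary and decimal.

Mask = ~(1 << 3) = 110111
Bit 3 of A is 1, so AND-ing with the mask clears it to 0.
  101000
& 110111
--------
  100000

Answer: 100000 (32)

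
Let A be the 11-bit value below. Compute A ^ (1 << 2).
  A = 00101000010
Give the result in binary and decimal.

Mask = 1 << 2 = 00000000100
Bit 2 of A is 0; XOR with the mask flips it to 1.
  00101000010
^ 00000000100
-------------
  00101000110

Answer: 00101000110 (326)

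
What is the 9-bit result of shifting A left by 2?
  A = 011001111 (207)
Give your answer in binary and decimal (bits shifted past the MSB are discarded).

Shift left by 2: drop the top 2 bit(s), append 2 zero(s) on the right.
  011001111  ->  discard [01], keep [1001111], append 00
= 100111100

Answer: 100111100 (316)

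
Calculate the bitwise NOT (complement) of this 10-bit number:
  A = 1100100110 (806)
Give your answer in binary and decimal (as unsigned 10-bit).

Flip each bit (0->1, 1->0):
  1100100110
  0011011001

Answer: 0011011001 (217)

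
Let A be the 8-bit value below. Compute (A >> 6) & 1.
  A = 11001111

Bit 6 is the 7th from the right.
  11001111
   ^
That bit is 1.

Answer: 1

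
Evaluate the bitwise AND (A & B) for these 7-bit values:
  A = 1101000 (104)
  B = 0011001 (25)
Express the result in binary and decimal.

Apply & to each column (1 only where both bits are 1):
  1101000
& 0011001
---------
  0001000

Answer: 0001000 (8)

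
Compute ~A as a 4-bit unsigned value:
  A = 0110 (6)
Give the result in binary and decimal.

Flip each bit (0->1, 1->0):
  0110
  1001

Answer: 1001 (9)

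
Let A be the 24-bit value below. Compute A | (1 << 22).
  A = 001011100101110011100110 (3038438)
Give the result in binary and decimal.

Mask = 1 << 22 = 010000000000000000000000
Bit 22 of A is 0, so OR-ing with the mask flips it to 1.
  001011100101110011100110
| 010000000000000000000000
--------------------------
  011011100101110011100110

Answer: 011011100101110011100110 (7232742)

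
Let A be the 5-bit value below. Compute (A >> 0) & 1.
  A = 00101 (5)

Bit 0 is the 1st from the right.
  00101
      ^
That bit is 1.

Answer: 1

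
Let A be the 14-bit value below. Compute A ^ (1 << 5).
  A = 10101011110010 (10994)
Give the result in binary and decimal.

Mask = 1 << 5 = 00000000100000
Bit 5 of A is 1; XOR with the mask flips it to 0.
  10101011110010
^ 00000000100000
----------------
  10101011010010

Answer: 10101011010010 (10962)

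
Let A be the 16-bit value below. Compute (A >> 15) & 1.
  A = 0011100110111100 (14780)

Bit 15 is the 16th from the right.
  0011100110111100
  ^
That bit is 0.

Answer: 0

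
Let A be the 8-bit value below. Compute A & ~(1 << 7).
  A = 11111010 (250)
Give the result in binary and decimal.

Mask = ~(1 << 7) = 01111111
Bit 7 of A is 1, so AND-ing with the mask clears it to 0.
  11111010
& 01111111
----------
  01111010

Answer: 01111010 (122)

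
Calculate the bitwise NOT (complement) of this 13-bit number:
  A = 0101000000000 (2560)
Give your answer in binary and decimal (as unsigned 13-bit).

Flip each bit (0->1, 1->0):
  0101000000000
  1010111111111

Answer: 1010111111111 (5631)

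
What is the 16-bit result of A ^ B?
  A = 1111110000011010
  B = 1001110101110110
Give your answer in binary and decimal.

Apply ^ to each column (1 where bits differ):
  1111110000011010
^ 1001110101110110
------------------
  0110000101101100

Answer: 0110000101101100 (24940)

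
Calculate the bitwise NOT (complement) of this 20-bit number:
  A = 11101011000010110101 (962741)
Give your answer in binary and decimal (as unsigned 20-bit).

Flip each bit (0->1, 1->0):
  11101011000010110101
  00010100111101001010

Answer: 00010100111101001010 (85834)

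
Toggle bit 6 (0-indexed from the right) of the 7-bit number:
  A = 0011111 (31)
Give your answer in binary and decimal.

Mask = 1 << 6 = 1000000
Bit 6 of A is 0; XOR with the mask flips it to 1.
  0011111
^ 1000000
---------
  1011111

Answer: 1011111 (95)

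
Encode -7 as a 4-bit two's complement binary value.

1. Binary of +7:  0111
2. Invert bits:     1000
3. Add 1:           1001

Answer: 1001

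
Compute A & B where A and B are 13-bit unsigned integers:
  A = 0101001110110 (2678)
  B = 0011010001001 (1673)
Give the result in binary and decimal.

Apply & to each column (1 only where both bits are 1):
  0101001110110
& 0011010001001
---------------
  0001000000000

Answer: 0001000000000 (512)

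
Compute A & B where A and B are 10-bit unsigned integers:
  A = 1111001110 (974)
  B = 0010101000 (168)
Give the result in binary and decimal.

Apply & to each column (1 only where both bits are 1):
  1111001110
& 0010101000
------------
  0010001000

Answer: 0010001000 (136)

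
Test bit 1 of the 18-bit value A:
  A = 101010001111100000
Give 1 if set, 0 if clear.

Bit 1 is the 2nd from the right.
  101010001111100000
                  ^
That bit is 0.

Answer: 0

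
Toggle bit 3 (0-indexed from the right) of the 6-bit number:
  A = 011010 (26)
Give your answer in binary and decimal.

Mask = 1 << 3 = 001000
Bit 3 of A is 1; XOR with the mask flips it to 0.
  011010
^ 001000
--------
  010010

Answer: 010010 (18)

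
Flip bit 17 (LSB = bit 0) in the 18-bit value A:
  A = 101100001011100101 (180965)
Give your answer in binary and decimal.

Mask = 1 << 17 = 100000000000000000
Bit 17 of A is 1; XOR with the mask flips it to 0.
  101100001011100101
^ 100000000000000000
--------------------
  001100001011100101

Answer: 001100001011100101 (49893)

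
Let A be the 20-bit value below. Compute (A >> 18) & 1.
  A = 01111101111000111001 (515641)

Bit 18 is the 19th from the right.
  01111101111000111001
   ^
That bit is 1.

Answer: 1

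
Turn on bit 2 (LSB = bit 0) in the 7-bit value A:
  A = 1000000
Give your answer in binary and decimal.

Mask = 1 << 2 = 0000100
Bit 2 of A is 0, so OR-ing with the mask flips it to 1.
  1000000
| 0000100
---------
  1000100

Answer: 1000100 (68)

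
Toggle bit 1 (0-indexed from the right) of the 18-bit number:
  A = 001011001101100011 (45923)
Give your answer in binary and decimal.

Mask = 1 << 1 = 000000000000000010
Bit 1 of A is 1; XOR with the mask flips it to 0.
  001011001101100011
^ 000000000000000010
--------------------
  001011001101100001

Answer: 001011001101100001 (45921)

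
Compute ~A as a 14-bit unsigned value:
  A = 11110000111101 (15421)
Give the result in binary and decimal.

Flip each bit (0->1, 1->0):
  11110000111101
  00001111000010

Answer: 00001111000010 (962)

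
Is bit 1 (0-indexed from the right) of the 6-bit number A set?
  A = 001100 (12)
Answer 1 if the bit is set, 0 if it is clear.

Bit 1 is the 2nd from the right.
  001100
      ^
That bit is 0.

Answer: 0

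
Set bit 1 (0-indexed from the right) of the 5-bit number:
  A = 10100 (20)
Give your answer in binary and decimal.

Mask = 1 << 1 = 00010
Bit 1 of A is 0, so OR-ing with the mask flips it to 1.
  10100
| 00010
-------
  10110

Answer: 10110 (22)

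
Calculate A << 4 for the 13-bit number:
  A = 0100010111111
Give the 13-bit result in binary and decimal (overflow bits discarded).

Shift left by 4: drop the top 4 bit(s), append 4 zero(s) on the right.
  0100010111111  ->  discard [0100], keep [010111111], append 0000
= 0101111110000

Answer: 0101111110000 (3056)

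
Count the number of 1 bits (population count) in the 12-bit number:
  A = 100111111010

100111111010
1-bits at positions (from bit 0 = LSB): 1, 3, 4, 5, 6, 7, 8, 11
Count = 8

Answer: 8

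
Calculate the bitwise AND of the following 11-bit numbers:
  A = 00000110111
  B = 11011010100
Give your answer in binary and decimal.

Apply & to each column (1 only where both bits are 1):
  00000110111
& 11011010100
-------------
  00000010100

Answer: 00000010100 (20)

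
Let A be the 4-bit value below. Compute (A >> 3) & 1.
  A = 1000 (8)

Bit 3 is the 4th from the right.
  1000
  ^
That bit is 1.

Answer: 1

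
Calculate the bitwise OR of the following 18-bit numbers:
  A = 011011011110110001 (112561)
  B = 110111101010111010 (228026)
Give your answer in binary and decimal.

Apply | to each column (1 where either bit is 1):
  011011011110110001
| 110111101010111010
--------------------
  111111111110111011

Answer: 111111111110111011 (262075)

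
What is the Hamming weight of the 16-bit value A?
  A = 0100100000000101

0100100000000101
1-bits at positions (from bit 0 = LSB): 0, 2, 11, 14
Count = 4

Answer: 4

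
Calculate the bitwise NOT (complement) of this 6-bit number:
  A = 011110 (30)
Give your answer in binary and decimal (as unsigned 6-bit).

Flip each bit (0->1, 1->0):
  011110
  100001

Answer: 100001 (33)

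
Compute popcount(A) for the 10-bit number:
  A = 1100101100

1100101100
1-bits at positions (from bit 0 = LSB): 2, 3, 5, 8, 9
Count = 5

Answer: 5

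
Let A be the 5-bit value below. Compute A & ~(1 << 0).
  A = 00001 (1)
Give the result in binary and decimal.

Mask = ~(1 << 0) = 11110
Bit 0 of A is 1, so AND-ing with the mask clears it to 0.
  00001
& 11110
-------
  00000

Answer: 00000 (0)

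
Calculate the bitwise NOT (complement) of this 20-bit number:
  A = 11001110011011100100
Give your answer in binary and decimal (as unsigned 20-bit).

Flip each bit (0->1, 1->0):
  11001110011011100100
  00110001100100011011

Answer: 00110001100100011011 (203035)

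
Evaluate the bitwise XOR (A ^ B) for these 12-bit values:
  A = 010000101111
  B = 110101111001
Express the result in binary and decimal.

Apply ^ to each column (1 where bits differ):
  010000101111
^ 110101111001
--------------
  100101010110

Answer: 100101010110 (2390)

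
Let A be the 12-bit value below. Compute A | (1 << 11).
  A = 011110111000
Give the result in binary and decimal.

Mask = 1 << 11 = 100000000000
Bit 11 of A is 0, so OR-ing with the mask flips it to 1.
  011110111000
| 100000000000
--------------
  111110111000

Answer: 111110111000 (4024)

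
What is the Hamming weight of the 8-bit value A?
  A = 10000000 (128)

10000000
1-bits at positions (from bit 0 = LSB): 7
Count = 1

Answer: 1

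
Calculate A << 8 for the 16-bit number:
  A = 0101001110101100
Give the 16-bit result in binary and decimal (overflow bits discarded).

Shift left by 8: drop the top 8 bit(s), append 8 zero(s) on the right.
  0101001110101100  ->  discard [01010011], keep [10101100], append 00000000
= 1010110000000000

Answer: 1010110000000000 (44032)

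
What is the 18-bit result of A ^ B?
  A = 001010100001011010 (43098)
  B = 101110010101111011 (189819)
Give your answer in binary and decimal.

Apply ^ to each column (1 where bits differ):
  001010100001011010
^ 101110010101111011
--------------------
  100100110100100001

Answer: 100100110100100001 (150817)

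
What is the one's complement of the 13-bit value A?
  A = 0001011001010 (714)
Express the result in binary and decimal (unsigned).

Flip each bit (0->1, 1->0):
  0001011001010
  1110100110101

Answer: 1110100110101 (7477)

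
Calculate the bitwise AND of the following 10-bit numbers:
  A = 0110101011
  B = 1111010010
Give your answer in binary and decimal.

Apply & to each column (1 only where both bits are 1):
  0110101011
& 1111010010
------------
  0110000010

Answer: 0110000010 (386)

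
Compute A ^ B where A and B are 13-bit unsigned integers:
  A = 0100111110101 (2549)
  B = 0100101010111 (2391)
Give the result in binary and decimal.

Apply ^ to each column (1 where bits differ):
  0100111110101
^ 0100101010111
---------------
  0000010100010

Answer: 0000010100010 (162)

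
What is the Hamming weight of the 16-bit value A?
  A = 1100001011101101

1100001011101101
1-bits at positions (from bit 0 = LSB): 0, 2, 3, 5, 6, 7, 9, 14, 15
Count = 9

Answer: 9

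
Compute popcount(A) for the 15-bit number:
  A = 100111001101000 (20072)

100111001101000
1-bits at positions (from bit 0 = LSB): 3, 5, 6, 9, 10, 11, 14
Count = 7

Answer: 7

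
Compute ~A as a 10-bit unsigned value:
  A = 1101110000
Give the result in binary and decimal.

Flip each bit (0->1, 1->0):
  1101110000
  0010001111

Answer: 0010001111 (143)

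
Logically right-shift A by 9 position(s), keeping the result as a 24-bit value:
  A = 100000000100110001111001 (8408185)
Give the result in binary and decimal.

Logical shift right by 9: drop the bottom 9 bit(s), prepend 9 zero(s) on the left.
  100000000100110001111001  ->  keep [100000000100110], discard [001111001], prepend 000000000
= 000000000100000000100110

Answer: 000000000100000000100110 (16422)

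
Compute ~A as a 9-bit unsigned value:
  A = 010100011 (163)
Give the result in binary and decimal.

Flip each bit (0->1, 1->0):
  010100011
  101011100

Answer: 101011100 (348)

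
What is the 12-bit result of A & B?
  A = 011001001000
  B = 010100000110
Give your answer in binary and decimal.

Apply & to each column (1 only where both bits are 1):
  011001001000
& 010100000110
--------------
  010000000000

Answer: 010000000000 (1024)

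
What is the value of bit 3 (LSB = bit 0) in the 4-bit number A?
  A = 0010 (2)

Bit 3 is the 4th from the right.
  0010
  ^
That bit is 0.

Answer: 0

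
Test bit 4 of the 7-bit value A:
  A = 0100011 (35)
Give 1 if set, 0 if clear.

Bit 4 is the 5th from the right.
  0100011
    ^
That bit is 0.

Answer: 0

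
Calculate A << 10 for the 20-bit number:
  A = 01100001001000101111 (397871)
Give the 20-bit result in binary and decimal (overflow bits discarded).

Shift left by 10: drop the top 10 bit(s), append 10 zero(s) on the right.
  01100001001000101111  ->  discard [0110000100], keep [1000101111], append 0000000000
= 10001011110000000000

Answer: 10001011110000000000 (572416)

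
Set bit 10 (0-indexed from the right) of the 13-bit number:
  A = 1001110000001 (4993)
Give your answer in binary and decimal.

Mask = 1 << 10 = 0010000000000
Bit 10 of A is 0, so OR-ing with the mask flips it to 1.
  1001110000001
| 0010000000000
---------------
  1011110000001

Answer: 1011110000001 (6017)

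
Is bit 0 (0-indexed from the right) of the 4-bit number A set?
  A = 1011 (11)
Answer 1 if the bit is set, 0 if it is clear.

Bit 0 is the 1st from the right.
  1011
     ^
That bit is 1.

Answer: 1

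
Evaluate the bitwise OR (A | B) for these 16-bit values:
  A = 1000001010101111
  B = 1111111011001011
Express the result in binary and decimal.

Apply | to each column (1 where either bit is 1):
  1000001010101111
| 1111111011001011
------------------
  1111111011101111

Answer: 1111111011101111 (65263)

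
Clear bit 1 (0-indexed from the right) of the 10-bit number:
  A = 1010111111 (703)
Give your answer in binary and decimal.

Mask = ~(1 << 1) = 1111111101
Bit 1 of A is 1, so AND-ing with the mask clears it to 0.
  1010111111
& 1111111101
------------
  1010111101

Answer: 1010111101 (701)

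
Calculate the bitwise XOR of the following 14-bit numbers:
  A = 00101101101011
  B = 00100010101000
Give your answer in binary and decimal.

Apply ^ to each column (1 where bits differ):
  00101101101011
^ 00100010101000
----------------
  00001111000011

Answer: 00001111000011 (963)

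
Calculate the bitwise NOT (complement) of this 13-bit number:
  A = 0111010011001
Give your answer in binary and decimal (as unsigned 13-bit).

Flip each bit (0->1, 1->0):
  0111010011001
  1000101100110

Answer: 1000101100110 (4454)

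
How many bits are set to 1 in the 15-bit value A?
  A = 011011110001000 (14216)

011011110001000
1-bits at positions (from bit 0 = LSB): 3, 7, 8, 9, 10, 12, 13
Count = 7

Answer: 7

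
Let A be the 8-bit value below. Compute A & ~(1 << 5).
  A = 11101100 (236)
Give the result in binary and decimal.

Mask = ~(1 << 5) = 11011111
Bit 5 of A is 1, so AND-ing with the mask clears it to 0.
  11101100
& 11011111
----------
  11001100

Answer: 11001100 (204)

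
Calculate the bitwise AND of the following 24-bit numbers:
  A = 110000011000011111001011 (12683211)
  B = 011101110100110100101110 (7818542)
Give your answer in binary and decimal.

Apply & to each column (1 only where both bits are 1):
  110000011000011111001011
& 011101110100110100101110
--------------------------
  010000010000010100001010

Answer: 010000010000010100001010 (4261130)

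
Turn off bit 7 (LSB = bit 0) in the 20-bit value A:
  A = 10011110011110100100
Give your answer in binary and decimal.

Mask = ~(1 << 7) = 11111111111101111111
Bit 7 of A is 1, so AND-ing with the mask clears it to 0.
  10011110011110100100
& 11111111111101111111
----------------------
  10011110011100100100

Answer: 10011110011100100100 (648996)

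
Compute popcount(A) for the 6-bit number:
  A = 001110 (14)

001110
1-bits at positions (from bit 0 = LSB): 1, 2, 3
Count = 3

Answer: 3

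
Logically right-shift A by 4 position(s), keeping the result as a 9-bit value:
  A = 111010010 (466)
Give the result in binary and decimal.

Logical shift right by 4: drop the bottom 4 bit(s), prepend 4 zero(s) on the left.
  111010010  ->  keep [11101], discard [0010], prepend 0000
= 000011101

Answer: 000011101 (29)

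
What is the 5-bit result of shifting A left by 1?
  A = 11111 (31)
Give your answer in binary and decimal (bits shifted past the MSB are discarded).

Shift left by 1: drop the top 1 bit(s), append 1 zero(s) on the right.
  11111  ->  discard [1], keep [1111], append 0
= 11110

Answer: 11110 (30)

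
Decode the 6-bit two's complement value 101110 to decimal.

MSB is 1, so the value is negative. Find the magnitude:
1. Invert bits:  010001
2. Add 1:        010010  = 18
3. Apply sign:   -18

Answer: -18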